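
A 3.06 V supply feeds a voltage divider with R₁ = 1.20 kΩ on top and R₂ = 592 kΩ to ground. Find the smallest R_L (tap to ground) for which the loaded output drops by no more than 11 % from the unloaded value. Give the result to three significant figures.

Output resistance R_th = R₁‖R₂ = (1.20 × 592)/593.2 = 1.198 kΩ.
The fractional drop is R_th/(R_th + R_L); requiring this ≤ 0.110 gives R_L ≥ R_th(1/0.110 − 1) = 1.198 × 8.091 = 9.69 kΩ.

R_L(min) ≈ 9.69 kΩ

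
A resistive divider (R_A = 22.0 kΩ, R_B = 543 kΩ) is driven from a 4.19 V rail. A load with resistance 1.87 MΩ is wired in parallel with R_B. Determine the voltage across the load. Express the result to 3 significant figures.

V_out ≈ 3.98 V

The load sits in parallel with R_B: R_B‖R_L = (543 × 1870) / (543 + 1870) = 420.8 kΩ.
V_out = 4.19 × 420.8 / (22.0 + 420.8) = 4.19 × 420.8/442.8 = 3.98 V.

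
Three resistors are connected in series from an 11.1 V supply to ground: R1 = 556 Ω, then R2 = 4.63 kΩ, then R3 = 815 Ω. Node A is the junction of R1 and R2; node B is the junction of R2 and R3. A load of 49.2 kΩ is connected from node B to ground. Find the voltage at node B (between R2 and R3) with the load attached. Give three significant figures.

V ≈ 1.49 V

At node B, R3 is in parallel with the load: R3‖R_L = 801.7 Ω.
Below node A the resistance is R2 + (R3‖R_L) = 5432 Ω, so V_A = 11.1 × 5432/5988 = 10.07 V.
Then V_B = V_A × (R3‖R_L)/(R2 + R3‖R_L) = 10.07 × 801.7/5432 = 1.49 V.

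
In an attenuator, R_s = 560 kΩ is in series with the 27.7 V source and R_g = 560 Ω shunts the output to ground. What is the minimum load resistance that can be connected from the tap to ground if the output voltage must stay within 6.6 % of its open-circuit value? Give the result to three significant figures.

Output resistance R_th = R_s‖R_g = (560000 × 560)/560600 = 559.4 Ω.
The fractional drop is R_th/(R_th + R_L); requiring this ≤ 0.0660 gives R_L ≥ R_th(1/0.0660 − 1) = 559.4 × 14.15 = 7.92 kΩ.

R_L(min) ≈ 7.92 kΩ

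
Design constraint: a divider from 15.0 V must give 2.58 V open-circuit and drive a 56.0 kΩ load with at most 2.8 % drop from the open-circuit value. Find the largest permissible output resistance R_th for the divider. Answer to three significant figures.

Loading drop = R_th/(R_th + R_L) ≤ 0.0280, so R_th ≤ R_L · ε/(1−ε) = 56.0 kΩ × 0.0280/0.9720 = 1.61 kΩ.
(Any R1, R2 with R2/(R1+R2) = 0.172 and R1‖R2 ≤ 1.61 kΩ will meet the spec.)

R_th ≤ 1.61 kΩ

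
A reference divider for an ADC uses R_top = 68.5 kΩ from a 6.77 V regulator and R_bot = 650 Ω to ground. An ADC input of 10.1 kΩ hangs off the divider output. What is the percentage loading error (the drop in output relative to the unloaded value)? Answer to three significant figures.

The divider's output (Thévenin) resistance is R_top‖R_bot = 643.9 Ω.
Fractional drop under load = R_th/(R_th + R_L) = 643.9 / (643.9 + 10100) = 0.05993.
So the output falls by 5.99 %.

5.99 %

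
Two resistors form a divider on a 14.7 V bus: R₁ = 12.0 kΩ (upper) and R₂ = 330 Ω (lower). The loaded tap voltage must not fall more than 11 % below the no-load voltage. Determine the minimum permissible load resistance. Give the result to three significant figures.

R_L(min) ≈ 2.60 kΩ

Output resistance R_th = R₁‖R₂ = (12000 × 330)/12330 = 321.2 Ω.
The fractional drop is R_th/(R_th + R_L); requiring this ≤ 0.110 gives R_L ≥ R_th(1/0.110 − 1) = 321.2 × 8.091 = 2.60 kΩ.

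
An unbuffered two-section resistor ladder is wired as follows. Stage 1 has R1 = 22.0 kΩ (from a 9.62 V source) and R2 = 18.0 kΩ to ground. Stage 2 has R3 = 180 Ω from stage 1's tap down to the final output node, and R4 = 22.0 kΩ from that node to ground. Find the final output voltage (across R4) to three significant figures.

V_out ≈ 2.97 V

Stage 2 presents R3+R4 = 22180 Ω as a load on stage 1's tap.
Stage 1's lower leg becomes R2‖(R3+R4) = 9936 Ω, so V_mid = 9.62 × 9936/31940 = 2.993 V.
Stage 2 is itself unloaded: V_out = V_mid × R4/(R3+R4) = 2.993 × 22000/22180 = 2.97 V.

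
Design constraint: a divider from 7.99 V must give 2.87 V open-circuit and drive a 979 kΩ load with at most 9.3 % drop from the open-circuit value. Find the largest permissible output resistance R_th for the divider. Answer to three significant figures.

R_th ≤ 100 kΩ

Loading drop = R_th/(R_th + R_L) ≤ 0.0930, so R_th ≤ R_L · ε/(1−ε) = 979 kΩ × 0.0930/0.9070 = 100 kΩ.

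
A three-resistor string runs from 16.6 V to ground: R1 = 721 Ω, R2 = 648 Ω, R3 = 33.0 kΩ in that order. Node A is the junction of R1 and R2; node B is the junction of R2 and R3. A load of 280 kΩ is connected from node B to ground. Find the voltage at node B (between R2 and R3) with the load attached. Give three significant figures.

V ≈ 15.9 V

At node B, R3 is in parallel with the load: R3‖R_L = 29520 Ω.
Below node A the resistance is R2 + (R3‖R_L) = 30170 Ω, so V_A = 16.6 × 30170/30890 = 16.21 V.
Then V_B = V_A × (R3‖R_L)/(R2 + R3‖R_L) = 16.21 × 29520/30170 = 15.9 V.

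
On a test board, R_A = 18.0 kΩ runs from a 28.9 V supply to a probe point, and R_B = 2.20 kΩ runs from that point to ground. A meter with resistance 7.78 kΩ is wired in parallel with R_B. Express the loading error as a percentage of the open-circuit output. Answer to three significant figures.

The divider's output (Thévenin) resistance is R_A‖R_B = 1.960 kΩ.
Fractional drop under load = R_th/(R_th + R_L) = 1.960 / (1.960 + 7.78) = 0.2013.
So the output falls by 20.1 %.

20.1 %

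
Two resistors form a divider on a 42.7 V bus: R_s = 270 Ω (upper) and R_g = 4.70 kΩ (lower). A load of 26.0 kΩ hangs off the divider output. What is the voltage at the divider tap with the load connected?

V_out ≈ 40.0 V

The load sits in parallel with R_g: R_g‖R_L = (4700 × 26000) / (4700 + 26000) = 3980 Ω.
V_out = 42.7 × 3980 / (270 + 3980) = 42.7 × 3980/4250 = 40.0 V.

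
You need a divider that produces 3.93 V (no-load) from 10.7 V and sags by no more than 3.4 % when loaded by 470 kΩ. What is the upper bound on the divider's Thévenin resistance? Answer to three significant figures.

R_th ≤ 16.5 kΩ

Loading drop = R_th/(R_th + R_L) ≤ 0.0340, so R_th ≤ R_L · ε/(1−ε) = 470 kΩ × 0.0340/0.9660 = 16.5 kΩ.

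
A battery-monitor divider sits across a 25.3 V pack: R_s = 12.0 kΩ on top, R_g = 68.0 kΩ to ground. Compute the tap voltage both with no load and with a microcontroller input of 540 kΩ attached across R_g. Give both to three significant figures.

Open-circuit: V = 25.3 × 68.0/(12.0 + 68.0) = 21.5 V.
With the load, R_g becomes R_g‖R_L = 60.39 kΩ, so V = 25.3 × 60.39/72.39 = 21.1 V.

Unloaded: 21.5 V; loaded: 21.1 V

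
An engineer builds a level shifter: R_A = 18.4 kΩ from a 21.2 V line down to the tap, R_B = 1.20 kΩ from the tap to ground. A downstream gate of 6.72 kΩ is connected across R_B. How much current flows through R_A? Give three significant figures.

R_B‖R_L = 1.018 kΩ, so the source sees R_A + R_B‖R_L = 19.42 kΩ.
I = 21.2 V / 19.42 kΩ = 1.09 mA.

I ≈ 1.09 mA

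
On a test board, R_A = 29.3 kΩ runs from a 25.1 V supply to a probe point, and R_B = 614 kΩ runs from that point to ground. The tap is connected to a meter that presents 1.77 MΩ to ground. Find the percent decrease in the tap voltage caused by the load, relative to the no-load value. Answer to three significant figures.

1.56 %

The divider's output (Thévenin) resistance is R_A‖R_B = 27.97 kΩ.
Fractional drop under load = R_th/(R_th + R_L) = 27.97 / (27.97 + 1770) = 0.01555.
So the output falls by 1.56 %.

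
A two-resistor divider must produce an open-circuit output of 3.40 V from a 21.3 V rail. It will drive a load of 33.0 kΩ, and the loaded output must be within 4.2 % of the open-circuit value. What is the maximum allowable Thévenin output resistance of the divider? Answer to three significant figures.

Loading drop = R_th/(R_th + R_L) ≤ 0.0420, so R_th ≤ R_L · ε/(1−ε) = 33.0 kΩ × 0.0420/0.9580 = 1.45 kΩ.
(Any R1, R2 with R2/(R1+R2) = 0.160 and R1‖R2 ≤ 1.45 kΩ will meet the spec.)

R_th ≤ 1.45 kΩ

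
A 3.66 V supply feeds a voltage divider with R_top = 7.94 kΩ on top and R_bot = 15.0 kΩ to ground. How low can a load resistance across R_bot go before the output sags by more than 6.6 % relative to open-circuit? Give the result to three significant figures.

R_L(min) ≈ 73.5 kΩ

Output resistance R_th = R_top‖R_bot = (7.94 × 15.0)/22.94 = 5.192 kΩ.
The fractional drop is R_th/(R_th + R_L); requiring this ≤ 0.0660 gives R_L ≥ R_th(1/0.0660 − 1) = 5.192 × 14.15 = 73.5 kΩ.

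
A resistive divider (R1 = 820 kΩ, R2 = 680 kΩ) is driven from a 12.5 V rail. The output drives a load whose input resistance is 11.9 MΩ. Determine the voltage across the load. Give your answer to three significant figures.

V_out ≈ 5.50 V

The load sits in parallel with R2: R2‖R_L = (680 × 11900) / (680 + 11900) = 643.2 kΩ.
V_out = 12.5 × 643.2 / (820 + 643.2) = 12.5 × 643.2/1463 = 5.50 V.
(Unloaded it would have been 5.67 V.)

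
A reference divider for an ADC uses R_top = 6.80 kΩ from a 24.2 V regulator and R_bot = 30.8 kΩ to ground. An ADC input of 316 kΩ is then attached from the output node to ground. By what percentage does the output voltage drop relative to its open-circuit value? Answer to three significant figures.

1.73 %

The divider's output (Thévenin) resistance is R_top‖R_bot = 5.570 kΩ.
Fractional drop under load = R_th/(R_th + R_L) = 5.570 / (5.570 + 316) = 0.01732.
So the output falls by 1.73 %.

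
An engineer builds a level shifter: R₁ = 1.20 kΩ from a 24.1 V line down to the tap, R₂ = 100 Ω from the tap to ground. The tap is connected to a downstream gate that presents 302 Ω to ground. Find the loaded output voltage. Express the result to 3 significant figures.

V_out ≈ 1.42 V

The load sits in parallel with R₂: R₂‖R_L = (100 × 302) / (100 + 302) = 75.12 Ω.
V_out = 24.1 × 75.12 / (1200 + 75.12) = 24.1 × 75.12/1275 = 1.42 V.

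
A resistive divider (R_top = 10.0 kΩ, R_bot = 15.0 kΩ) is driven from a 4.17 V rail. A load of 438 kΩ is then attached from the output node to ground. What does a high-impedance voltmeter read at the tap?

The load sits in parallel with R_bot: R_bot‖R_L = (15.0 × 438) / (15.0 + 438) = 14.50 kΩ.
V_out = 4.17 × 14.50 / (10.0 + 14.50) = 4.17 × 14.50/24.50 = 2.47 V.

V_out ≈ 2.47 V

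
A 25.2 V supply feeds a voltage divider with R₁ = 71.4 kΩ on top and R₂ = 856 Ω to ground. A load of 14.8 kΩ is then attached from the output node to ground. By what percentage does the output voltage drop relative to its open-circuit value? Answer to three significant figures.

5.41 %

The divider's output (Thévenin) resistance is R₁‖R₂ = 845.9 Ω.
Fractional drop under load = R_th/(R_th + R_L) = 845.9 / (845.9 + 14800) = 0.05406.
So the output falls by 5.41 %.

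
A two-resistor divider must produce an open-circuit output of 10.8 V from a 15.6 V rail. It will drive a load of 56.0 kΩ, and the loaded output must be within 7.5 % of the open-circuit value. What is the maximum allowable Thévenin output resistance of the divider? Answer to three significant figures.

R_th ≤ 4.54 kΩ

Loading drop = R_th/(R_th + R_L) ≤ 0.0750, so R_th ≤ R_L · ε/(1−ε) = 56.0 kΩ × 0.0750/0.9250 = 4.54 kΩ.
(Any R1, R2 with R2/(R1+R2) = 0.692 and R1‖R2 ≤ 4.54 kΩ will meet the spec.)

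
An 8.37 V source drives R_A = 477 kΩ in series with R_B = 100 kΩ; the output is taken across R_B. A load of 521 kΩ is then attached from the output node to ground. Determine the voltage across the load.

The load sits in parallel with R_B: R_B‖R_L = (100 × 521) / (100 + 521) = 83.90 kΩ.
V_out = 8.37 × 83.90 / (477 + 83.90) = 8.37 × 83.90/560.9 = 1.25 V.

V_out ≈ 1.25 V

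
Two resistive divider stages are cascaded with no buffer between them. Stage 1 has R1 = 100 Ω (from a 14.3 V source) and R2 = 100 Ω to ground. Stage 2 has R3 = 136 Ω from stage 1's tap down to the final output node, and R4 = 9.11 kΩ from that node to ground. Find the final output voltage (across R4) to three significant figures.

V_out ≈ 7.01 V

Stage 2 presents R3+R4 = 9246 Ω as a load on stage 1's tap.
Stage 1's lower leg becomes R2‖(R3+R4) = 98.93 Ω, so V_mid = 14.3 × 98.93/198.9 = 7.112 V.
Stage 2 is itself unloaded: V_out = V_mid × R4/(R3+R4) = 7.112 × 9110/9246 = 7.01 V.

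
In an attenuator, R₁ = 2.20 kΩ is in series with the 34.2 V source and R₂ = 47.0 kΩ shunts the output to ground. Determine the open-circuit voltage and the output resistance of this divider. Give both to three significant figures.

V_th is the open-circuit tap voltage: 34.2 × 47.0/(2.20 + 47.0) = 32.7 V.
With the supply zeroed, R₁ and R₂ appear in parallel from the tap: R_th = R₁‖R₂ = (2.20 × 47.0)/49.20 = 2.10 kΩ.

V_th = 32.7 V, R_th = 2.10 kΩ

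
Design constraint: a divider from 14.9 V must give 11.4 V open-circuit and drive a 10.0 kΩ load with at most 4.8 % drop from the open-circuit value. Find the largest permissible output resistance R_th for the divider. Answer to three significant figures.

R_th ≤ 504 Ω

Loading drop = R_th/(R_th + R_L) ≤ 0.0480, so R_th ≤ R_L · ε/(1−ε) = 10.0 kΩ × 0.0480/0.9520 = 504 Ω.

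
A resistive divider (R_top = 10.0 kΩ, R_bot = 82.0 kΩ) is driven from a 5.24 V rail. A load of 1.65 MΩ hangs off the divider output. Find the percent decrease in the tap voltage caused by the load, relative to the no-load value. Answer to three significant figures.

0.537 %

The divider's output (Thévenin) resistance is R_top‖R_bot = 8.913 kΩ.
Fractional drop under load = R_th/(R_th + R_L) = 8.913 / (8.913 + 1650) = 0.005373.
So the output falls by 0.537 %.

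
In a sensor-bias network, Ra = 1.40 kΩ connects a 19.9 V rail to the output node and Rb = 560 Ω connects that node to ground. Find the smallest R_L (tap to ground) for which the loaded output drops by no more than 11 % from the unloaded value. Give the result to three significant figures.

R_L(min) ≈ 3.24 kΩ

Output resistance R_th = Ra‖Rb = (1400 × 560)/1960 = 400.0 Ω.
The fractional drop is R_th/(R_th + R_L); requiring this ≤ 0.110 gives R_L ≥ R_th(1/0.110 − 1) = 400.0 × 8.091 = 3.24 kΩ.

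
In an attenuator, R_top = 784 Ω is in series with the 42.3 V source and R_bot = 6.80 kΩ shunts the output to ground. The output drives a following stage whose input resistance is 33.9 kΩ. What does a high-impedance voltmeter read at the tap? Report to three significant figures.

V_out ≈ 37.2 V

The load sits in parallel with R_bot: R_bot‖R_L = (6800 × 33900) / (6800 + 33900) = 5664 Ω.
V_out = 42.3 × 5664 / (784 + 5664) = 42.3 × 5664/6448 = 37.2 V.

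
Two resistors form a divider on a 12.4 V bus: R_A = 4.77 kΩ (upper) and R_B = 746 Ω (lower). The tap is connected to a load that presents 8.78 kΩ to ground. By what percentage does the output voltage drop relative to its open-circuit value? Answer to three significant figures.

6.84 %

The divider's output (Thévenin) resistance is R_A‖R_B = 645.1 Ω.
Fractional drop under load = R_th/(R_th + R_L) = 645.1 / (645.1 + 8780) = 0.06845.
So the output falls by 6.84 %.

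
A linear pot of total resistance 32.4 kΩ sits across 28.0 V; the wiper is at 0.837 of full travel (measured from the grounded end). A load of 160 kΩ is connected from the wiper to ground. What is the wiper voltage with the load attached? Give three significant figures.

V ≈ 22.8 V

The wiper splits the pot into (1−α)R = 5.281 kΩ above and αR = 27.12 kΩ below.
Lower section ‖ load = 23.19 kΩ.
V_wiper = 28.0 × 23.19/(5.281 + 23.19) = 22.8 V.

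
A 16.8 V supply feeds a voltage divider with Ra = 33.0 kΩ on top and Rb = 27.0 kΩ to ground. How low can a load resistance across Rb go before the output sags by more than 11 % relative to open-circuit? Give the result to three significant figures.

Output resistance R_th = Ra‖Rb = (33.0 × 27.0)/60.00 = 14.85 kΩ.
The fractional drop is R_th/(R_th + R_L); requiring this ≤ 0.110 gives R_L ≥ R_th(1/0.110 − 1) = 14.85 × 8.091 = 120 kΩ.

R_L(min) ≈ 120 kΩ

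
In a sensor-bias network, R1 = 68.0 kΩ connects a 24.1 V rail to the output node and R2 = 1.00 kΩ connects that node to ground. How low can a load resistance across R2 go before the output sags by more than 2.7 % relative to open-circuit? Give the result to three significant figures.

R_L(min) ≈ 35.5 kΩ

Output resistance R_th = R1‖R2 = (68000 × 1000)/69000 = 985.5 Ω.
The fractional drop is R_th/(R_th + R_L); requiring this ≤ 0.0270 gives R_L ≥ R_th(1/0.0270 − 1) = 985.5 × 36.04 = 35.5 kΩ.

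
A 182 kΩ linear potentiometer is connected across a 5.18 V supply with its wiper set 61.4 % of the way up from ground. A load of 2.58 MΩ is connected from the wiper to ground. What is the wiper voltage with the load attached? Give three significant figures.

V ≈ 3.13 V

The wiper splits the pot into (1−α)R = 70.25 kΩ above and αR = 111.7 kΩ below.
Lower section ‖ load = 107.1 kΩ.
V_wiper = 5.18 × 107.1/(70.25 + 107.1) = 3.13 V.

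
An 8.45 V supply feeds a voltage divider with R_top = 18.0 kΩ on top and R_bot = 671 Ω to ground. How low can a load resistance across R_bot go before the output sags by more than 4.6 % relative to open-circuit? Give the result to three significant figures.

Output resistance R_th = R_top‖R_bot = (18000 × 671)/18670 = 646.9 Ω.
The fractional drop is R_th/(R_th + R_L); requiring this ≤ 0.0460 gives R_L ≥ R_th(1/0.0460 − 1) = 646.9 × 20.74 = 13.4 kΩ.

R_L(min) ≈ 13.4 kΩ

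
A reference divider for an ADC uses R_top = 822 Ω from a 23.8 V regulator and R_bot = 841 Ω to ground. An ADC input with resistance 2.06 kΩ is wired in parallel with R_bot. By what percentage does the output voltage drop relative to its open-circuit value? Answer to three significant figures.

Unloaded V = 23.8 × 841/1663 = 12.04 V.
Loaded: R_bot‖R_L = 597.2 Ω, giving V = 23.8 × 597.2/1419 = 10.01 V.
Drop = (12.04 − 10.01) / 12.04 = 16.8 %.

16.8 %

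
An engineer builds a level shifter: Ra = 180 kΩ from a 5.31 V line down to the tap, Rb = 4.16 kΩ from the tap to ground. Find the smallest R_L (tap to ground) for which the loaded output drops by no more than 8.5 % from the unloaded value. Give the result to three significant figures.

R_L(min) ≈ 43.8 kΩ

Output resistance R_th = Ra‖Rb = (180 × 4.16)/184.2 = 4.066 kΩ.
The fractional drop is R_th/(R_th + R_L); requiring this ≤ 0.0850 gives R_L ≥ R_th(1/0.0850 − 1) = 4.066 × 10.76 = 43.8 kΩ.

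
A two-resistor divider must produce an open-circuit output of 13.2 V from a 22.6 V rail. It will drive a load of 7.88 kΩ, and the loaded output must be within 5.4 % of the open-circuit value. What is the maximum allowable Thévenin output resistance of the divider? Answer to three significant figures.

R_th ≤ 450 Ω

Loading drop = R_th/(R_th + R_L) ≤ 0.0540, so R_th ≤ R_L · ε/(1−ε) = 7.88 kΩ × 0.0540/0.9460 = 450 Ω.
(Any R1, R2 with R2/(R1+R2) = 0.584 and R1‖R2 ≤ 450 Ω will meet the spec.)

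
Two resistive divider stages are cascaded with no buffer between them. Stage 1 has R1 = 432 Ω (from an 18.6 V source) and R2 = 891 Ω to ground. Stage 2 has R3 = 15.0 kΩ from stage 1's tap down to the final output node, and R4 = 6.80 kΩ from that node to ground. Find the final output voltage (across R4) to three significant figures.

V_out ≈ 3.86 V

Stage 2 presents R3+R4 = 21800 Ω as a load on stage 1's tap.
Stage 1's lower leg becomes R2‖(R3+R4) = 856.0 Ω, so V_mid = 18.6 × 856.0/1288 = 12.36 V.
Stage 2 is itself unloaded: V_out = V_mid × R4/(R3+R4) = 12.36 × 6800/21800 = 3.86 V.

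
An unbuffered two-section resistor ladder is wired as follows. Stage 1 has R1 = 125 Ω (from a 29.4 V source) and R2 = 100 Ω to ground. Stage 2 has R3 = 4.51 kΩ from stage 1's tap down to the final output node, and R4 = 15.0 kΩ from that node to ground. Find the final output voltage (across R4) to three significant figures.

Stage 2 presents R3+R4 = 19510 Ω as a load on stage 1's tap.
Stage 1's lower leg becomes R2‖(R3+R4) = 99.49 Ω, so V_mid = 29.4 × 99.49/224.5 = 13.03 V.
Stage 2 is itself unloaded: V_out = V_mid × R4/(R3+R4) = 13.03 × 15000/19510 = 10.0 V.

V_out ≈ 10.0 V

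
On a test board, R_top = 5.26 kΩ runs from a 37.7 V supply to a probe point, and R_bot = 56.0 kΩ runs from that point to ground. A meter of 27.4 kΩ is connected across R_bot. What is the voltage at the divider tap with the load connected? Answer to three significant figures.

The load sits in parallel with R_bot: R_bot‖R_L = (56.0 × 27.4) / (56.0 + 27.4) = 18.40 kΩ.
V_out = 37.7 × 18.40 / (5.26 + 18.40) = 37.7 × 18.40/23.66 = 29.3 V.

V_out ≈ 29.3 V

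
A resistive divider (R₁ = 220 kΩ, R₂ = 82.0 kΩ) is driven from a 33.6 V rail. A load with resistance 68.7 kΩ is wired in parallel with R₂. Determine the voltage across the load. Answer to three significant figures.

V_out ≈ 4.88 V

The load sits in parallel with R₂: R₂‖R_L = (82.0 × 68.7) / (82.0 + 68.7) = 37.38 kΩ.
V_out = 33.6 × 37.38 / (220 + 37.38) = 33.6 × 37.38/257.4 = 4.88 V.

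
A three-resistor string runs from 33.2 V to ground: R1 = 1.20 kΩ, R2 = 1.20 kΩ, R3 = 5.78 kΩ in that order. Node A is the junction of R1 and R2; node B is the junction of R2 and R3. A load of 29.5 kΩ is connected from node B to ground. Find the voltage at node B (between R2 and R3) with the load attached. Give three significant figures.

V ≈ 22.2 V

At node B, R3 is in parallel with the load: R3‖R_L = 4.833 kΩ.
Below node A the resistance is R2 + (R3‖R_L) = 6.033 kΩ, so V_A = 33.2 × 6.033/7.233 = 27.69 V.
Then V_B = V_A × (R3‖R_L)/(R2 + R3‖R_L) = 27.69 × 4.833/6.033 = 22.2 V.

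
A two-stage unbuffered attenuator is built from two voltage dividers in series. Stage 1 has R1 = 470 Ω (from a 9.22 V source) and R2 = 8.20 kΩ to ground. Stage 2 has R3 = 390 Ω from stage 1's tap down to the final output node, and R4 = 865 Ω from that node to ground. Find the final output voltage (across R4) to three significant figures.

V_out ≈ 4.44 V

Stage 2 presents R3+R4 = 1255 Ω as a load on stage 1's tap.
Stage 1's lower leg becomes R2‖(R3+R4) = 1088 Ω, so V_mid = 9.22 × 1088/1558 = 6.439 V.
Stage 2 is itself unloaded: V_out = V_mid × R4/(R3+R4) = 6.439 × 865/1255 = 4.44 V.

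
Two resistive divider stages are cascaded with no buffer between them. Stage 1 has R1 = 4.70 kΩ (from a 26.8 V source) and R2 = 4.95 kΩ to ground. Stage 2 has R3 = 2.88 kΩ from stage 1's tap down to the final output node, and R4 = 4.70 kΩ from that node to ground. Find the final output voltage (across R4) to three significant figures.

Stage 2 presents R3+R4 = 7.580 kΩ as a load on stage 1's tap.
Stage 1's lower leg becomes R2‖(R3+R4) = 2.994 kΩ, so V_mid = 26.8 × 2.994/7.694 = 10.43 V.
Stage 2 is itself unloaded: V_out = V_mid × R4/(R3+R4) = 10.43 × 4.70/7.580 = 6.47 V.

V_out ≈ 6.47 V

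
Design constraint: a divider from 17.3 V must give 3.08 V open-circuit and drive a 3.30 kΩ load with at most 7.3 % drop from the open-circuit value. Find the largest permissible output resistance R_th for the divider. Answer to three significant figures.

R_th ≤ 260 Ω

Loading drop = R_th/(R_th + R_L) ≤ 0.0730, so R_th ≤ R_L · ε/(1−ε) = 3.30 kΩ × 0.0730/0.9270 = 260 Ω.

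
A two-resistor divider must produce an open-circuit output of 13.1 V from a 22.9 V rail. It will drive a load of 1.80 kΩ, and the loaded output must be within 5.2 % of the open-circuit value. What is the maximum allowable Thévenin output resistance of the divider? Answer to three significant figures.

Loading drop = R_th/(R_th + R_L) ≤ 0.0520, so R_th ≤ R_L · ε/(1−ε) = 1.80 kΩ × 0.0520/0.9480 = 98.7 Ω.
(Any R1, R2 with R2/(R1+R2) = 0.572 and R1‖R2 ≤ 98.7 Ω will meet the spec.)

R_th ≤ 98.7 Ω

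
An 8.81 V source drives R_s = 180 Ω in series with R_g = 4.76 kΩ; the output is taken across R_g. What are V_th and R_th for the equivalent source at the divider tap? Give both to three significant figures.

V_th is the open-circuit tap voltage: 8.81 × 4760/(180 + 4760) = 8.49 V.
With the supply zeroed, R_s and R_g appear in parallel from the tap: R_th = R_s‖R_g = (180 × 4760)/4940 = 173 Ω.

V_th = 8.49 V, R_th = 173 Ω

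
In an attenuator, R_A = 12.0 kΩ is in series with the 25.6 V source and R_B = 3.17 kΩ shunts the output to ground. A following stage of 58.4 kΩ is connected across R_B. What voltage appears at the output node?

The load sits in parallel with R_B: R_B‖R_L = (3.17 × 58.4) / (3.17 + 58.4) = 3.007 kΩ.
V_out = 25.6 × 3.007 / (12.0 + 3.007) = 25.6 × 3.007/15.01 = 5.13 V.
(Unloaded it would have been 5.35 V.)

V_out ≈ 5.13 V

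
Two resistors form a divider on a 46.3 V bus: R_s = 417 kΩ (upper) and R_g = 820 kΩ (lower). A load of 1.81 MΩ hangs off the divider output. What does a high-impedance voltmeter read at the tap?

The load sits in parallel with R_g: R_g‖R_L = (820 × 1810) / (820 + 1810) = 564.3 kΩ.
V_out = 46.3 × 564.3 / (417 + 564.3) = 46.3 × 564.3/981.3 = 26.6 V.

V_out ≈ 26.6 V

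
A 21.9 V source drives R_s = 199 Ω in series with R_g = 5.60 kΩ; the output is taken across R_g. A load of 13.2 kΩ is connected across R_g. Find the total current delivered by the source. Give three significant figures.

I ≈ 5.30 mA

R_g‖R_L = 3932 Ω, so the source sees R_s + R_g‖R_L = 4131 Ω.
I = 21.9 V / 4131 Ω = 5.30 mA.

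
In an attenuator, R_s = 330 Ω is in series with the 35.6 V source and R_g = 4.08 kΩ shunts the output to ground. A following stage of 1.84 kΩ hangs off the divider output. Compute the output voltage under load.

The load sits in parallel with R_g: R_g‖R_L = (4080 × 1840) / (4080 + 1840) = 1268 Ω.
V_out = 35.6 × 1268 / (330 + 1268) = 35.6 × 1268/1598 = 28.2 V.

V_out ≈ 28.2 V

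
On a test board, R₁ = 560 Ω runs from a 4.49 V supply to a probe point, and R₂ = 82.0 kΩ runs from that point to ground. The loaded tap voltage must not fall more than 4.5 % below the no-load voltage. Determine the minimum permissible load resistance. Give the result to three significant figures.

R_L(min) ≈ 11.8 kΩ

Output resistance R_th = R₁‖R₂ = (560 × 82000)/82560 = 556.2 Ω.
The fractional drop is R_th/(R_th + R_L); requiring this ≤ 0.0450 gives R_L ≥ R_th(1/0.0450 − 1) = 556.2 × 21.22 = 11.8 kΩ.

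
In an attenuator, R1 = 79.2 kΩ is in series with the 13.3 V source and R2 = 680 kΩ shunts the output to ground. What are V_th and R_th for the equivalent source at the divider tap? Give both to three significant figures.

V_th = 11.9 V, R_th = 70.9 kΩ

V_th is the open-circuit tap voltage: 13.3 × 680/(79.2 + 680) = 11.9 V.
With the supply zeroed, R1 and R2 appear in parallel from the tap: R_th = R1‖R2 = (79.2 × 680)/759.2 = 70.9 kΩ.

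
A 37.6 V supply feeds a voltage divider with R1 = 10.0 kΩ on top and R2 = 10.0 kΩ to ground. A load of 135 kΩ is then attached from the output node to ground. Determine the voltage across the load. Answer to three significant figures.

The load sits in parallel with R2: R2‖R_L = (10.0 × 135) / (10.0 + 135) = 9.310 kΩ.
V_out = 37.6 × 9.310 / (10.0 + 9.310) = 37.6 × 9.310/19.31 = 18.1 V.

V_out ≈ 18.1 V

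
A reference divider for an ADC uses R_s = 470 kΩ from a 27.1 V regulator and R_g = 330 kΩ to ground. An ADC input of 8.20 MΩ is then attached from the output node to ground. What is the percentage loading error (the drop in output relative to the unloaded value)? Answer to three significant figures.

2.31 %

The divider's output (Thévenin) resistance is R_s‖R_g = 193.9 kΩ.
Fractional drop under load = R_th/(R_th + R_L) = 193.9 / (193.9 + 8200) = 0.02310.
So the output falls by 2.31 %.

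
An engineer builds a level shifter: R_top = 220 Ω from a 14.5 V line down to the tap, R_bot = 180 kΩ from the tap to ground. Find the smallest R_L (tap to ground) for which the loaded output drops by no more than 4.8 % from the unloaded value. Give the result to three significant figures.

R_L(min) ≈ 4.36 kΩ

Output resistance R_th = R_top‖R_bot = (220 × 180000)/180200 = 219.7 Ω.
The fractional drop is R_th/(R_th + R_L); requiring this ≤ 0.0480 gives R_L ≥ R_th(1/0.0480 − 1) = 219.7 × 19.83 = 4.36 kΩ.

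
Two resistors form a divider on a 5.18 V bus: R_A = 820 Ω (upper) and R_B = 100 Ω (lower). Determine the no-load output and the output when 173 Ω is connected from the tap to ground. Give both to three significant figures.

Open-circuit: V = 5.18 × 100/(820 + 100) = 0.563 V.
With the load, R_B becomes R_B‖R_L = 63.37 Ω, so V = 5.18 × 63.37/883.4 = 0.372 V.

Unloaded: 0.563 V; loaded: 0.372 V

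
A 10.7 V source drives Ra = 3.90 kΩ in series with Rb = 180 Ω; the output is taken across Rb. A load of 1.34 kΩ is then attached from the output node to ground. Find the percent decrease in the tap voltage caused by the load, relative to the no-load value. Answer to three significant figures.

Unloaded V = 10.7 × 180/4080 = 0.47206 V.
Loaded: Rb‖R_L = 158.7 Ω, giving V = 10.7 × 158.7/4059 = 0.41834 V.
Drop = (0.47206 − 0.41834) / 0.47206 = 11.4 %.

11.4 %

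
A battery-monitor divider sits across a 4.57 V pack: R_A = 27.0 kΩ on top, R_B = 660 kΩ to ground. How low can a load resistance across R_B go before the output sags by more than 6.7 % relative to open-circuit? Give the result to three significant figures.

Output resistance R_th = R_A‖R_B = (27.0 × 660)/687.0 = 25.94 kΩ.
The fractional drop is R_th/(R_th + R_L); requiring this ≤ 0.0670 gives R_L ≥ R_th(1/0.0670 − 1) = 25.94 × 13.93 = 361 kΩ.

R_L(min) ≈ 361 kΩ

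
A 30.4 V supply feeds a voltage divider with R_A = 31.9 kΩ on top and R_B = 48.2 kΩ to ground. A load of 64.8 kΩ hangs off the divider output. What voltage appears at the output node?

V_out ≈ 14.1 V

The load sits in parallel with R_B: R_B‖R_L = (48.2 × 64.8) / (48.2 + 64.8) = 27.64 kΩ.
V_out = 30.4 × 27.64 / (31.9 + 27.64) = 30.4 × 27.64/59.54 = 14.1 V.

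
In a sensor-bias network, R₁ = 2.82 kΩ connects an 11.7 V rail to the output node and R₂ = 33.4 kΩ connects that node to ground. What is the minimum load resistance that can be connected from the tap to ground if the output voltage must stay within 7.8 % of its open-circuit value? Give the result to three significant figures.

R_L(min) ≈ 30.7 kΩ

Output resistance R_th = R₁‖R₂ = (2.82 × 33.4)/36.22 = 2.600 kΩ.
The fractional drop is R_th/(R_th + R_L); requiring this ≤ 0.0780 gives R_L ≥ R_th(1/0.0780 − 1) = 2.600 × 11.82 = 30.7 kΩ.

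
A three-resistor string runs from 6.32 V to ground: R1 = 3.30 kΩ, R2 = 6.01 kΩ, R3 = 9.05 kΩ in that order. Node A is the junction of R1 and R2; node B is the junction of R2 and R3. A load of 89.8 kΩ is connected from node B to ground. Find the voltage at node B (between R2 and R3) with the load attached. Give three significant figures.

V ≈ 2.96 V

At node B, R3 is in parallel with the load: R3‖R_L = 8.221 kΩ.
Below node A the resistance is R2 + (R3‖R_L) = 14.23 kΩ, so V_A = 6.32 × 14.23/17.53 = 5.130 V.
Then V_B = V_A × (R3‖R_L)/(R2 + R3‖R_L) = 5.130 × 8.221/14.23 = 2.96 V.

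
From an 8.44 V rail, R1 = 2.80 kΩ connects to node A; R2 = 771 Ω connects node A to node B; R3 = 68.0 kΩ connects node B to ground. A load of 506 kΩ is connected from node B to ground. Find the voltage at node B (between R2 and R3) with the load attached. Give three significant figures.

At node B, R3 is in parallel with the load: R3‖R_L = 59940 Ω.
Below node A the resistance is R2 + (R3‖R_L) = 60720 Ω, so V_A = 8.44 × 60720/63520 = 8.068 V.
Then V_B = V_A × (R3‖R_L)/(R2 + R3‖R_L) = 8.068 × 59940/60720 = 7.97 V.

V ≈ 7.97 V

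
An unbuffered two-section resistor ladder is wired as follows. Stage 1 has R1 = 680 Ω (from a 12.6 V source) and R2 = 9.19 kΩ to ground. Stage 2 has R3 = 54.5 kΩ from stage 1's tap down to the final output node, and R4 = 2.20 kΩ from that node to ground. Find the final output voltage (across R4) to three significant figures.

Stage 2 presents R3+R4 = 56700 Ω as a load on stage 1's tap.
Stage 1's lower leg becomes R2‖(R3+R4) = 7908 Ω, so V_mid = 12.6 × 7908/8588 = 11.60 V.
Stage 2 is itself unloaded: V_out = V_mid × R4/(R3+R4) = 11.60 × 2200/56700 = 0.450 V.

V_out ≈ 0.450 V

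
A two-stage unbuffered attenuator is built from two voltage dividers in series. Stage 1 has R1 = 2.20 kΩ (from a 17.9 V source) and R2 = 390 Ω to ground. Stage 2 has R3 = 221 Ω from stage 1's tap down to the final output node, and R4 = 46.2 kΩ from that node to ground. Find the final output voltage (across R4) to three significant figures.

V_out ≈ 2.66 V

Stage 2 presents R3+R4 = 46420 Ω as a load on stage 1's tap.
Stage 1's lower leg becomes R2‖(R3+R4) = 386.8 Ω, so V_mid = 17.9 × 386.8/2587 = 2.676 V.
Stage 2 is itself unloaded: V_out = V_mid × R4/(R3+R4) = 2.676 × 46200/46420 = 2.66 V.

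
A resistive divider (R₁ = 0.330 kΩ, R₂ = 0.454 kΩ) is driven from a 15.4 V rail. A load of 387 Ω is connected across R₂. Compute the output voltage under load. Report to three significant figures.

V_out ≈ 5.97 V

The load sits in parallel with R₂: R₂‖R_L = (454 × 387) / (454 + 387) = 208.9 Ω.
V_out = 15.4 × 208.9 / (330 + 208.9) = 15.4 × 208.9/538.9 = 5.97 V.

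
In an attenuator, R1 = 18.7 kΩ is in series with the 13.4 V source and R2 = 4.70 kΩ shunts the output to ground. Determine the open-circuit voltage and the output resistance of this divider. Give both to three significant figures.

V_th = 2.69 V, R_th = 3.76 kΩ

V_th is the open-circuit tap voltage: 13.4 × 4.70/(18.7 + 4.70) = 2.69 V.
With the supply zeroed, R1 and R2 appear in parallel from the tap: R_th = R1‖R2 = (18.7 × 4.70)/23.40 = 3.76 kΩ.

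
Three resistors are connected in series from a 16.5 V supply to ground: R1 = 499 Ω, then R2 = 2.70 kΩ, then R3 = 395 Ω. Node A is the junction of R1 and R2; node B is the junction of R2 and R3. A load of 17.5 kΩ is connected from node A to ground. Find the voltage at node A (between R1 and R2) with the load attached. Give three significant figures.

V ≈ 13.9 V

Below node A the series string R2+R3 = 3095 Ω sits in parallel with the 17500 Ω load: 2630 Ω.
V_A = 16.5 × 2630/(499 + 2630) = 13.9 V.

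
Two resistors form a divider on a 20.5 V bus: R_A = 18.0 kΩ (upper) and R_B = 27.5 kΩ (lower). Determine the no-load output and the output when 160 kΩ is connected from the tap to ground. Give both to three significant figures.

Open-circuit: V = 20.5 × 27.5/(18.0 + 27.5) = 12.4 V.
With the load, R_B becomes R_B‖R_L = 23.47 kΩ, so V = 20.5 × 23.47/41.47 = 11.6 V.

Unloaded: 12.4 V; loaded: 11.6 V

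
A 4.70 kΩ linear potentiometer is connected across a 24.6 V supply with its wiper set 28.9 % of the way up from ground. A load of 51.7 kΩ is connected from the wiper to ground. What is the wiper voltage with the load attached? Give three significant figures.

V ≈ 6.98 V

The wiper splits the pot into (1−α)R = 3.342 kΩ above and αR = 1.358 kΩ below.
Lower section ‖ load = 1.324 kΩ.
V_wiper = 24.6 × 1.324/(3.342 + 1.324) = 6.98 V.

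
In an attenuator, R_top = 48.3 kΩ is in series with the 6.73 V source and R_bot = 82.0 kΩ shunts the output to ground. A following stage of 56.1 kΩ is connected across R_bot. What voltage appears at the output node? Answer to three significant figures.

V_out ≈ 2.75 V

The load sits in parallel with R_bot: R_bot‖R_L = (82.0 × 56.1) / (82.0 + 56.1) = 33.31 kΩ.
V_out = 6.73 × 33.31 / (48.3 + 33.31) = 6.73 × 33.31/81.61 = 2.75 V.
(Unloaded it would have been 4.24 V.)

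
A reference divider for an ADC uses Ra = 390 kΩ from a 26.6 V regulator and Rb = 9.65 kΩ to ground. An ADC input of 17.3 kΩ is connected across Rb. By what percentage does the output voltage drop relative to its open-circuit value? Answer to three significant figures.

35.2 %

The divider's output (Thévenin) resistance is Ra‖Rb = 9.417 kΩ.
Fractional drop under load = R_th/(R_th + R_L) = 9.417 / (9.417 + 17.3) = 0.3525.
So the output falls by 35.2 %.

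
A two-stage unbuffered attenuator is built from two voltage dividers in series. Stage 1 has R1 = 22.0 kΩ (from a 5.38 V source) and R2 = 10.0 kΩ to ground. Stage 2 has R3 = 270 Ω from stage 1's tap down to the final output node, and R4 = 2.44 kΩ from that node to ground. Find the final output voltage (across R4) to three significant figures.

V_out ≈ 0.428 V

Stage 2 presents R3+R4 = 2710 Ω as a load on stage 1's tap.
Stage 1's lower leg becomes R2‖(R3+R4) = 2132 Ω, so V_mid = 5.38 × 2132/24130 = 0.4753 V.
Stage 2 is itself unloaded: V_out = V_mid × R4/(R3+R4) = 0.4753 × 2440/2710 = 0.428 V.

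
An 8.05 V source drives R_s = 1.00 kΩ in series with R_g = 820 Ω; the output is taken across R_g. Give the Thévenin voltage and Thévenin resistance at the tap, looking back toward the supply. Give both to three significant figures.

V_th = 3.63 V, R_th = 451 Ω

V_th is the open-circuit tap voltage: 8.05 × 820/(1000 + 820) = 3.63 V.
With the supply zeroed, R_s and R_g appear in parallel from the tap: R_th = R_s‖R_g = (1000 × 820)/1820 = 451 Ω.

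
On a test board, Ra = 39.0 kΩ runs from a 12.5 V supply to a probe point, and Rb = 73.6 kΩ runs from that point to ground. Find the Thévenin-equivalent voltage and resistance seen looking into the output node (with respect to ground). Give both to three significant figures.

V_th = 8.17 V, R_th = 25.5 kΩ

V_th is the open-circuit tap voltage: 12.5 × 73.6/(39.0 + 73.6) = 8.17 V.
With the supply zeroed, Ra and Rb appear in parallel from the tap: R_th = Ra‖Rb = (39.0 × 73.6)/112.6 = 25.5 kΩ.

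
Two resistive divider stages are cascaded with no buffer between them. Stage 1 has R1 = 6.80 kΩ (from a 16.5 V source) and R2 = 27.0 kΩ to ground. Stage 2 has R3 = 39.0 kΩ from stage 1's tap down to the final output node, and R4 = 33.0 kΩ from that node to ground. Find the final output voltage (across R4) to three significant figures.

V_out ≈ 5.62 V

Stage 2 presents R3+R4 = 72.00 kΩ as a load on stage 1's tap.
Stage 1's lower leg becomes R2‖(R3+R4) = 19.64 kΩ, so V_mid = 16.5 × 19.64/26.44 = 12.26 V.
Stage 2 is itself unloaded: V_out = V_mid × R4/(R3+R4) = 12.26 × 33.0/72.00 = 5.62 V.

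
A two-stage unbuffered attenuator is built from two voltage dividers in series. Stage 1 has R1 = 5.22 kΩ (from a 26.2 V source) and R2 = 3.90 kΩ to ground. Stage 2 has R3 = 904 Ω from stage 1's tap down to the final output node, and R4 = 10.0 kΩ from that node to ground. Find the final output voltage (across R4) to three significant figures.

Stage 2 presents R3+R4 = 10900 Ω as a load on stage 1's tap.
Stage 1's lower leg becomes R2‖(R3+R4) = 2873 Ω, so V_mid = 26.2 × 2873/8093 = 9.300 V.
Stage 2 is itself unloaded: V_out = V_mid × R4/(R3+R4) = 9.300 × 10000/10900 = 8.53 V.

V_out ≈ 8.53 V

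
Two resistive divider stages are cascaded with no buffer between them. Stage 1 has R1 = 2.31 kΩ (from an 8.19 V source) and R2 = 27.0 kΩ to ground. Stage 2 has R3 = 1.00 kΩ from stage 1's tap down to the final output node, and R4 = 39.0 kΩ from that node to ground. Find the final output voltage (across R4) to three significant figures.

Stage 2 presents R3+R4 = 40.00 kΩ as a load on stage 1's tap.
Stage 1's lower leg becomes R2‖(R3+R4) = 16.12 kΩ, so V_mid = 8.19 × 16.12/18.43 = 7.163 V.
Stage 2 is itself unloaded: V_out = V_mid × R4/(R3+R4) = 7.163 × 39.0/40.00 = 6.98 V.

V_out ≈ 6.98 V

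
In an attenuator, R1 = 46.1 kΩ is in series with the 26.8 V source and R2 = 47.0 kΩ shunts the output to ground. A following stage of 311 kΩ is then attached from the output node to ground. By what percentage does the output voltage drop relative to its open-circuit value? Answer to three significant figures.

6.96 %

The divider's output (Thévenin) resistance is R1‖R2 = 23.27 kΩ.
Fractional drop under load = R_th/(R_th + R_L) = 23.27 / (23.27 + 311) = 0.06962.
So the output falls by 6.96 %.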